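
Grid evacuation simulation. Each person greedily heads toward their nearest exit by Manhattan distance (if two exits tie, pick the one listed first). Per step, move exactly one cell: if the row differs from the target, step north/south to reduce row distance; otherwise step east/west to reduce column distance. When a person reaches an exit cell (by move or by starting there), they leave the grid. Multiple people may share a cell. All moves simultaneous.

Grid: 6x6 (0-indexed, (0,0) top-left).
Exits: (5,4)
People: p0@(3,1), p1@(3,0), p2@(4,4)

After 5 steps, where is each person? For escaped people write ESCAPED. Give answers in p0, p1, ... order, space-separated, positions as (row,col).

Step 1: p0:(3,1)->(4,1) | p1:(3,0)->(4,0) | p2:(4,4)->(5,4)->EXIT
Step 2: p0:(4,1)->(5,1) | p1:(4,0)->(5,0) | p2:escaped
Step 3: p0:(5,1)->(5,2) | p1:(5,0)->(5,1) | p2:escaped
Step 4: p0:(5,2)->(5,3) | p1:(5,1)->(5,2) | p2:escaped
Step 5: p0:(5,3)->(5,4)->EXIT | p1:(5,2)->(5,3) | p2:escaped

ESCAPED (5,3) ESCAPED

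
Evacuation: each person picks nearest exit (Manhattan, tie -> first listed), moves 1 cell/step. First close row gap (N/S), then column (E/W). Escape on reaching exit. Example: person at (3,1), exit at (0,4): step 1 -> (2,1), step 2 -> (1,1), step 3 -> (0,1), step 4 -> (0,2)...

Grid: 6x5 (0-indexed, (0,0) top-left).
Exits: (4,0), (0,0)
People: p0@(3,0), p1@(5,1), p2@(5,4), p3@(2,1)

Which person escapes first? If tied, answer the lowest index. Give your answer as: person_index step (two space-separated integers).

Answer: 0 1

Derivation:
Step 1: p0:(3,0)->(4,0)->EXIT | p1:(5,1)->(4,1) | p2:(5,4)->(4,4) | p3:(2,1)->(3,1)
Step 2: p0:escaped | p1:(4,1)->(4,0)->EXIT | p2:(4,4)->(4,3) | p3:(3,1)->(4,1)
Step 3: p0:escaped | p1:escaped | p2:(4,3)->(4,2) | p3:(4,1)->(4,0)->EXIT
Step 4: p0:escaped | p1:escaped | p2:(4,2)->(4,1) | p3:escaped
Step 5: p0:escaped | p1:escaped | p2:(4,1)->(4,0)->EXIT | p3:escaped
Exit steps: [1, 2, 5, 3]
First to escape: p0 at step 1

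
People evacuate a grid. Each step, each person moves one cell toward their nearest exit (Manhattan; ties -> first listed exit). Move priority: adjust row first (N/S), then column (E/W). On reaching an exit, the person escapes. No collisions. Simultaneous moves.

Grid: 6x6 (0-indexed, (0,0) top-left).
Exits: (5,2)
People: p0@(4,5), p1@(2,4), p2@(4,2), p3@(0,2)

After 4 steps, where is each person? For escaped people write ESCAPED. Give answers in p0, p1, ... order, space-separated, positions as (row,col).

Step 1: p0:(4,5)->(5,5) | p1:(2,4)->(3,4) | p2:(4,2)->(5,2)->EXIT | p3:(0,2)->(1,2)
Step 2: p0:(5,5)->(5,4) | p1:(3,4)->(4,4) | p2:escaped | p3:(1,2)->(2,2)
Step 3: p0:(5,4)->(5,3) | p1:(4,4)->(5,4) | p2:escaped | p3:(2,2)->(3,2)
Step 4: p0:(5,3)->(5,2)->EXIT | p1:(5,4)->(5,3) | p2:escaped | p3:(3,2)->(4,2)

ESCAPED (5,3) ESCAPED (4,2)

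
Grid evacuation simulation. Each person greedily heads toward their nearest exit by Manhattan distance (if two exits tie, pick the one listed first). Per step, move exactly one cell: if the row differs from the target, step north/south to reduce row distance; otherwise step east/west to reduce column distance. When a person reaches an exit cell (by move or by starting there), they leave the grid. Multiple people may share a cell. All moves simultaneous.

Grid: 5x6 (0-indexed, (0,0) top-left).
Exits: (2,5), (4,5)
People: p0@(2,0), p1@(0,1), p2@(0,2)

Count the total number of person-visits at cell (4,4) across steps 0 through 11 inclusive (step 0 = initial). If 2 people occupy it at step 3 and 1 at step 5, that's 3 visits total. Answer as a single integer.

Step 0: p0@(2,0) p1@(0,1) p2@(0,2) -> at (4,4): 0 [-], cum=0
Step 1: p0@(2,1) p1@(1,1) p2@(1,2) -> at (4,4): 0 [-], cum=0
Step 2: p0@(2,2) p1@(2,1) p2@(2,2) -> at (4,4): 0 [-], cum=0
Step 3: p0@(2,3) p1@(2,2) p2@(2,3) -> at (4,4): 0 [-], cum=0
Step 4: p0@(2,4) p1@(2,3) p2@(2,4) -> at (4,4): 0 [-], cum=0
Step 5: p0@ESC p1@(2,4) p2@ESC -> at (4,4): 0 [-], cum=0
Step 6: p0@ESC p1@ESC p2@ESC -> at (4,4): 0 [-], cum=0
Total visits = 0

Answer: 0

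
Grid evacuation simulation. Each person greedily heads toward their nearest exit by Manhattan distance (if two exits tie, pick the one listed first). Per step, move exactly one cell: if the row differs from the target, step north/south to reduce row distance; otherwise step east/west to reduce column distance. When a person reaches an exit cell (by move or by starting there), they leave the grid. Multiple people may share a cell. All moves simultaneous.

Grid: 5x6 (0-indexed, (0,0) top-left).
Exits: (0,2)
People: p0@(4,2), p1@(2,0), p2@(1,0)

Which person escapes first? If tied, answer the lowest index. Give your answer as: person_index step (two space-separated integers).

Answer: 2 3

Derivation:
Step 1: p0:(4,2)->(3,2) | p1:(2,0)->(1,0) | p2:(1,0)->(0,0)
Step 2: p0:(3,2)->(2,2) | p1:(1,0)->(0,0) | p2:(0,0)->(0,1)
Step 3: p0:(2,2)->(1,2) | p1:(0,0)->(0,1) | p2:(0,1)->(0,2)->EXIT
Step 4: p0:(1,2)->(0,2)->EXIT | p1:(0,1)->(0,2)->EXIT | p2:escaped
Exit steps: [4, 4, 3]
First to escape: p2 at step 3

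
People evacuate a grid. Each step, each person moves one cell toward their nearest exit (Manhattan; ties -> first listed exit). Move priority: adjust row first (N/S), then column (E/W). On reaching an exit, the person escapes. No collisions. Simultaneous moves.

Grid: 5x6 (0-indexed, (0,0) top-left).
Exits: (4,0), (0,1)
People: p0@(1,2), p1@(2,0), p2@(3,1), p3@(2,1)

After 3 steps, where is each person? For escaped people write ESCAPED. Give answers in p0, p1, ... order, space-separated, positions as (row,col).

Step 1: p0:(1,2)->(0,2) | p1:(2,0)->(3,0) | p2:(3,1)->(4,1) | p3:(2,1)->(1,1)
Step 2: p0:(0,2)->(0,1)->EXIT | p1:(3,0)->(4,0)->EXIT | p2:(4,1)->(4,0)->EXIT | p3:(1,1)->(0,1)->EXIT

ESCAPED ESCAPED ESCAPED ESCAPED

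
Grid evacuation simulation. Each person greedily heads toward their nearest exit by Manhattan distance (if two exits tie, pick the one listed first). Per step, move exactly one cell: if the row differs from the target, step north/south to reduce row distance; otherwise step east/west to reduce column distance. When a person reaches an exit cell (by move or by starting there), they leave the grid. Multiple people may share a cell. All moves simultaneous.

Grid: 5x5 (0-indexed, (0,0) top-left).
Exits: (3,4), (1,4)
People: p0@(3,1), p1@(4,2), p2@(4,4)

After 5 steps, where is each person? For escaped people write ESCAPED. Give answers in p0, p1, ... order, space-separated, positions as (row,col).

Step 1: p0:(3,1)->(3,2) | p1:(4,2)->(3,2) | p2:(4,4)->(3,4)->EXIT
Step 2: p0:(3,2)->(3,3) | p1:(3,2)->(3,3) | p2:escaped
Step 3: p0:(3,3)->(3,4)->EXIT | p1:(3,3)->(3,4)->EXIT | p2:escaped

ESCAPED ESCAPED ESCAPED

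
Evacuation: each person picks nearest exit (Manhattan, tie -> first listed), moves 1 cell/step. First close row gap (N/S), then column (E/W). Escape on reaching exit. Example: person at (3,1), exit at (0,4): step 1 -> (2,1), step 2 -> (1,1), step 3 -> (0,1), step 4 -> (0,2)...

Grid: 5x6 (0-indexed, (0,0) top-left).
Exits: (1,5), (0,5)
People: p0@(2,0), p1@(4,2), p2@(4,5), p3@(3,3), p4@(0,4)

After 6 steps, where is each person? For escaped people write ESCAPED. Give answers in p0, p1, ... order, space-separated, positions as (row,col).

Step 1: p0:(2,0)->(1,0) | p1:(4,2)->(3,2) | p2:(4,5)->(3,5) | p3:(3,3)->(2,3) | p4:(0,4)->(0,5)->EXIT
Step 2: p0:(1,0)->(1,1) | p1:(3,2)->(2,2) | p2:(3,5)->(2,5) | p3:(2,3)->(1,3) | p4:escaped
Step 3: p0:(1,1)->(1,2) | p1:(2,2)->(1,2) | p2:(2,5)->(1,5)->EXIT | p3:(1,3)->(1,4) | p4:escaped
Step 4: p0:(1,2)->(1,3) | p1:(1,2)->(1,3) | p2:escaped | p3:(1,4)->(1,5)->EXIT | p4:escaped
Step 5: p0:(1,3)->(1,4) | p1:(1,3)->(1,4) | p2:escaped | p3:escaped | p4:escaped
Step 6: p0:(1,4)->(1,5)->EXIT | p1:(1,4)->(1,5)->EXIT | p2:escaped | p3:escaped | p4:escaped

ESCAPED ESCAPED ESCAPED ESCAPED ESCAPED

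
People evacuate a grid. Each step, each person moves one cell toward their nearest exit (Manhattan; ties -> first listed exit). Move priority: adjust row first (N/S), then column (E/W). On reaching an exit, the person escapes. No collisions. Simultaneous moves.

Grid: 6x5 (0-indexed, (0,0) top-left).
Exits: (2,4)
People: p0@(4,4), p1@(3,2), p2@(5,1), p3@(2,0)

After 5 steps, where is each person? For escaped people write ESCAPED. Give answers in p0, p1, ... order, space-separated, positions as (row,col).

Step 1: p0:(4,4)->(3,4) | p1:(3,2)->(2,2) | p2:(5,1)->(4,1) | p3:(2,0)->(2,1)
Step 2: p0:(3,4)->(2,4)->EXIT | p1:(2,2)->(2,3) | p2:(4,1)->(3,1) | p3:(2,1)->(2,2)
Step 3: p0:escaped | p1:(2,3)->(2,4)->EXIT | p2:(3,1)->(2,1) | p3:(2,2)->(2,3)
Step 4: p0:escaped | p1:escaped | p2:(2,1)->(2,2) | p3:(2,3)->(2,4)->EXIT
Step 5: p0:escaped | p1:escaped | p2:(2,2)->(2,3) | p3:escaped

ESCAPED ESCAPED (2,3) ESCAPED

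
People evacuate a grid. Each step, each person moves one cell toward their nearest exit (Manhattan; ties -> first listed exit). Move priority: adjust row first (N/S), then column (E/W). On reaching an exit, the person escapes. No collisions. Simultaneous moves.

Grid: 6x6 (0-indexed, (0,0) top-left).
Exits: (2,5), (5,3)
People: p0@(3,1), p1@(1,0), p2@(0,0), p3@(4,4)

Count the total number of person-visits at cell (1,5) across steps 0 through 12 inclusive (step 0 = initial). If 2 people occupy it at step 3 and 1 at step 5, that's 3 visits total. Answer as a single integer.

Step 0: p0@(3,1) p1@(1,0) p2@(0,0) p3@(4,4) -> at (1,5): 0 [-], cum=0
Step 1: p0@(4,1) p1@(2,0) p2@(1,0) p3@(5,4) -> at (1,5): 0 [-], cum=0
Step 2: p0@(5,1) p1@(2,1) p2@(2,0) p3@ESC -> at (1,5): 0 [-], cum=0
Step 3: p0@(5,2) p1@(2,2) p2@(2,1) p3@ESC -> at (1,5): 0 [-], cum=0
Step 4: p0@ESC p1@(2,3) p2@(2,2) p3@ESC -> at (1,5): 0 [-], cum=0
Step 5: p0@ESC p1@(2,4) p2@(2,3) p3@ESC -> at (1,5): 0 [-], cum=0
Step 6: p0@ESC p1@ESC p2@(2,4) p3@ESC -> at (1,5): 0 [-], cum=0
Step 7: p0@ESC p1@ESC p2@ESC p3@ESC -> at (1,5): 0 [-], cum=0
Total visits = 0

Answer: 0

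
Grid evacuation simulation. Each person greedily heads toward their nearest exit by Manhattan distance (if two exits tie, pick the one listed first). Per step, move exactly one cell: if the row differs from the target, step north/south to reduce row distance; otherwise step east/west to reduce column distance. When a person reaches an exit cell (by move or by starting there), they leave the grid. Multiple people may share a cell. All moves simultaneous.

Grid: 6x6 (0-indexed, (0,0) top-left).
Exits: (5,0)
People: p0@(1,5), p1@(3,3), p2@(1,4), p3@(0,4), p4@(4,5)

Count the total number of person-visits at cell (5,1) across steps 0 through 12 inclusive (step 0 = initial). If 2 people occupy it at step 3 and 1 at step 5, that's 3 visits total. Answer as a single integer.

Answer: 5

Derivation:
Step 0: p0@(1,5) p1@(3,3) p2@(1,4) p3@(0,4) p4@(4,5) -> at (5,1): 0 [-], cum=0
Step 1: p0@(2,5) p1@(4,3) p2@(2,4) p3@(1,4) p4@(5,5) -> at (5,1): 0 [-], cum=0
Step 2: p0@(3,5) p1@(5,3) p2@(3,4) p3@(2,4) p4@(5,4) -> at (5,1): 0 [-], cum=0
Step 3: p0@(4,5) p1@(5,2) p2@(4,4) p3@(3,4) p4@(5,3) -> at (5,1): 0 [-], cum=0
Step 4: p0@(5,5) p1@(5,1) p2@(5,4) p3@(4,4) p4@(5,2) -> at (5,1): 1 [p1], cum=1
Step 5: p0@(5,4) p1@ESC p2@(5,3) p3@(5,4) p4@(5,1) -> at (5,1): 1 [p4], cum=2
Step 6: p0@(5,3) p1@ESC p2@(5,2) p3@(5,3) p4@ESC -> at (5,1): 0 [-], cum=2
Step 7: p0@(5,2) p1@ESC p2@(5,1) p3@(5,2) p4@ESC -> at (5,1): 1 [p2], cum=3
Step 8: p0@(5,1) p1@ESC p2@ESC p3@(5,1) p4@ESC -> at (5,1): 2 [p0,p3], cum=5
Step 9: p0@ESC p1@ESC p2@ESC p3@ESC p4@ESC -> at (5,1): 0 [-], cum=5
Total visits = 5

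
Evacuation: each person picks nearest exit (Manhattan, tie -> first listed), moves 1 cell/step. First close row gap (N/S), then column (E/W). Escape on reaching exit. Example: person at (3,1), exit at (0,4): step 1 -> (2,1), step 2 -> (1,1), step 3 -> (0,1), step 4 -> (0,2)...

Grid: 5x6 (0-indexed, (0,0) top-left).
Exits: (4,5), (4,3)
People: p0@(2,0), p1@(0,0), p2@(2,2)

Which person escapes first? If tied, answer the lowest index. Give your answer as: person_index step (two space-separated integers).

Step 1: p0:(2,0)->(3,0) | p1:(0,0)->(1,0) | p2:(2,2)->(3,2)
Step 2: p0:(3,0)->(4,0) | p1:(1,0)->(2,0) | p2:(3,2)->(4,2)
Step 3: p0:(4,0)->(4,1) | p1:(2,0)->(3,0) | p2:(4,2)->(4,3)->EXIT
Step 4: p0:(4,1)->(4,2) | p1:(3,0)->(4,0) | p2:escaped
Step 5: p0:(4,2)->(4,3)->EXIT | p1:(4,0)->(4,1) | p2:escaped
Step 6: p0:escaped | p1:(4,1)->(4,2) | p2:escaped
Step 7: p0:escaped | p1:(4,2)->(4,3)->EXIT | p2:escaped
Exit steps: [5, 7, 3]
First to escape: p2 at step 3

Answer: 2 3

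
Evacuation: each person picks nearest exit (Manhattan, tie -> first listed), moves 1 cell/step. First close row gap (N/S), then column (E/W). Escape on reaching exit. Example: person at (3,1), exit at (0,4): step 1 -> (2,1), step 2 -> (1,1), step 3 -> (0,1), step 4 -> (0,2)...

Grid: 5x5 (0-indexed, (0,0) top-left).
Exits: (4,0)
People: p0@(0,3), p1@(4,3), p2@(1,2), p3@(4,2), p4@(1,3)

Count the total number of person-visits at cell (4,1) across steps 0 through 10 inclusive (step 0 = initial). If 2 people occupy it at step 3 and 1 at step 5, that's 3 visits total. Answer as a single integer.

Step 0: p0@(0,3) p1@(4,3) p2@(1,2) p3@(4,2) p4@(1,3) -> at (4,1): 0 [-], cum=0
Step 1: p0@(1,3) p1@(4,2) p2@(2,2) p3@(4,1) p4@(2,3) -> at (4,1): 1 [p3], cum=1
Step 2: p0@(2,3) p1@(4,1) p2@(3,2) p3@ESC p4@(3,3) -> at (4,1): 1 [p1], cum=2
Step 3: p0@(3,3) p1@ESC p2@(4,2) p3@ESC p4@(4,3) -> at (4,1): 0 [-], cum=2
Step 4: p0@(4,3) p1@ESC p2@(4,1) p3@ESC p4@(4,2) -> at (4,1): 1 [p2], cum=3
Step 5: p0@(4,2) p1@ESC p2@ESC p3@ESC p4@(4,1) -> at (4,1): 1 [p4], cum=4
Step 6: p0@(4,1) p1@ESC p2@ESC p3@ESC p4@ESC -> at (4,1): 1 [p0], cum=5
Step 7: p0@ESC p1@ESC p2@ESC p3@ESC p4@ESC -> at (4,1): 0 [-], cum=5
Total visits = 5

Answer: 5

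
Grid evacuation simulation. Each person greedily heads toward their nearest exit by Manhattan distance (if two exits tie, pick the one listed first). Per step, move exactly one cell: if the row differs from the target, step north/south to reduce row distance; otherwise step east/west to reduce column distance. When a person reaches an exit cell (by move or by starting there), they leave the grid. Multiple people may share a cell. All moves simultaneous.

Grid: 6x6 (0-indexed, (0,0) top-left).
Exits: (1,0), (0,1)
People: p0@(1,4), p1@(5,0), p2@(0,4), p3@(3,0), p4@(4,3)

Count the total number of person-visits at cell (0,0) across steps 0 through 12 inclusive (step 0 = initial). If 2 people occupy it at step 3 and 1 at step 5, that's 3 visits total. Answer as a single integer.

Answer: 0

Derivation:
Step 0: p0@(1,4) p1@(5,0) p2@(0,4) p3@(3,0) p4@(4,3) -> at (0,0): 0 [-], cum=0
Step 1: p0@(1,3) p1@(4,0) p2@(0,3) p3@(2,0) p4@(3,3) -> at (0,0): 0 [-], cum=0
Step 2: p0@(1,2) p1@(3,0) p2@(0,2) p3@ESC p4@(2,3) -> at (0,0): 0 [-], cum=0
Step 3: p0@(1,1) p1@(2,0) p2@ESC p3@ESC p4@(1,3) -> at (0,0): 0 [-], cum=0
Step 4: p0@ESC p1@ESC p2@ESC p3@ESC p4@(1,2) -> at (0,0): 0 [-], cum=0
Step 5: p0@ESC p1@ESC p2@ESC p3@ESC p4@(1,1) -> at (0,0): 0 [-], cum=0
Step 6: p0@ESC p1@ESC p2@ESC p3@ESC p4@ESC -> at (0,0): 0 [-], cum=0
Total visits = 0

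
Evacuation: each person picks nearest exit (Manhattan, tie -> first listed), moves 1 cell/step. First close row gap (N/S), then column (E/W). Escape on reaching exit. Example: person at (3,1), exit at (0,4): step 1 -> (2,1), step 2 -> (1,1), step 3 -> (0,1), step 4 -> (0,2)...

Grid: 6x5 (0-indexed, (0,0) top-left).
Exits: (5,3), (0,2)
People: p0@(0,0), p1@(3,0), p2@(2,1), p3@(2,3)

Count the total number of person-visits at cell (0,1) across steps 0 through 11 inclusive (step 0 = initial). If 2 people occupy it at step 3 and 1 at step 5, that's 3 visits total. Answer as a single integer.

Answer: 2

Derivation:
Step 0: p0@(0,0) p1@(3,0) p2@(2,1) p3@(2,3) -> at (0,1): 0 [-], cum=0
Step 1: p0@(0,1) p1@(4,0) p2@(1,1) p3@(3,3) -> at (0,1): 1 [p0], cum=1
Step 2: p0@ESC p1@(5,0) p2@(0,1) p3@(4,3) -> at (0,1): 1 [p2], cum=2
Step 3: p0@ESC p1@(5,1) p2@ESC p3@ESC -> at (0,1): 0 [-], cum=2
Step 4: p0@ESC p1@(5,2) p2@ESC p3@ESC -> at (0,1): 0 [-], cum=2
Step 5: p0@ESC p1@ESC p2@ESC p3@ESC -> at (0,1): 0 [-], cum=2
Total visits = 2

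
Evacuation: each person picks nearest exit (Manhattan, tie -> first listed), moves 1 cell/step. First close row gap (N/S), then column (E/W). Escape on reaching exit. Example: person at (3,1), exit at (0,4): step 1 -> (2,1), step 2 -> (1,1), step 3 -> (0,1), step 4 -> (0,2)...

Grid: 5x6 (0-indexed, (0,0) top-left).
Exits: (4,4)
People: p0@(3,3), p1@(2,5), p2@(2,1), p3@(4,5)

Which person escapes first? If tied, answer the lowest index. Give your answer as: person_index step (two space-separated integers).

Answer: 3 1

Derivation:
Step 1: p0:(3,3)->(4,3) | p1:(2,5)->(3,5) | p2:(2,1)->(3,1) | p3:(4,5)->(4,4)->EXIT
Step 2: p0:(4,3)->(4,4)->EXIT | p1:(3,5)->(4,5) | p2:(3,1)->(4,1) | p3:escaped
Step 3: p0:escaped | p1:(4,5)->(4,4)->EXIT | p2:(4,1)->(4,2) | p3:escaped
Step 4: p0:escaped | p1:escaped | p2:(4,2)->(4,3) | p3:escaped
Step 5: p0:escaped | p1:escaped | p2:(4,3)->(4,4)->EXIT | p3:escaped
Exit steps: [2, 3, 5, 1]
First to escape: p3 at step 1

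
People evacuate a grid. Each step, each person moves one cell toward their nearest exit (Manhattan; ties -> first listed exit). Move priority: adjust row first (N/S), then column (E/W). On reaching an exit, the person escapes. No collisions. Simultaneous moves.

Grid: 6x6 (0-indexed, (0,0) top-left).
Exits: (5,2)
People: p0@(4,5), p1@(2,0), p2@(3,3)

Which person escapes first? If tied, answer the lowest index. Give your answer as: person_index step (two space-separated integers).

Step 1: p0:(4,5)->(5,5) | p1:(2,0)->(3,0) | p2:(3,3)->(4,3)
Step 2: p0:(5,5)->(5,4) | p1:(3,0)->(4,0) | p2:(4,3)->(5,3)
Step 3: p0:(5,4)->(5,3) | p1:(4,0)->(5,0) | p2:(5,3)->(5,2)->EXIT
Step 4: p0:(5,3)->(5,2)->EXIT | p1:(5,0)->(5,1) | p2:escaped
Step 5: p0:escaped | p1:(5,1)->(5,2)->EXIT | p2:escaped
Exit steps: [4, 5, 3]
First to escape: p2 at step 3

Answer: 2 3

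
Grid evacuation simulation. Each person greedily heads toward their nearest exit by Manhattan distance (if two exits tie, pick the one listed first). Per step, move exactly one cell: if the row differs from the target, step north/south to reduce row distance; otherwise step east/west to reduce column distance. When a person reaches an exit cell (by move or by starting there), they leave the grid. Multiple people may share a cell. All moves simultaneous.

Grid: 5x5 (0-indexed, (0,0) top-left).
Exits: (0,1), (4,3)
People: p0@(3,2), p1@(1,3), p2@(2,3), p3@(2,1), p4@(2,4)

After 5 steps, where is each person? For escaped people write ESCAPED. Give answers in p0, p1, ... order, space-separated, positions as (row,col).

Step 1: p0:(3,2)->(4,2) | p1:(1,3)->(0,3) | p2:(2,3)->(3,3) | p3:(2,1)->(1,1) | p4:(2,4)->(3,4)
Step 2: p0:(4,2)->(4,3)->EXIT | p1:(0,3)->(0,2) | p2:(3,3)->(4,3)->EXIT | p3:(1,1)->(0,1)->EXIT | p4:(3,4)->(4,4)
Step 3: p0:escaped | p1:(0,2)->(0,1)->EXIT | p2:escaped | p3:escaped | p4:(4,4)->(4,3)->EXIT

ESCAPED ESCAPED ESCAPED ESCAPED ESCAPED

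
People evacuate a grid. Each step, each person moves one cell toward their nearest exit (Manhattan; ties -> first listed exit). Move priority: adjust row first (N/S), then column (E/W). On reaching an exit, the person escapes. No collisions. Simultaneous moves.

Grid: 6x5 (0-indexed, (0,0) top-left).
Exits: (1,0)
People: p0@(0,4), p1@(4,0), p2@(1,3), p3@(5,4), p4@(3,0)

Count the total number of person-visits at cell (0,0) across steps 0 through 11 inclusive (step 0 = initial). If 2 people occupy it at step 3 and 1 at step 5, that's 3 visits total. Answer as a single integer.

Answer: 0

Derivation:
Step 0: p0@(0,4) p1@(4,0) p2@(1,3) p3@(5,4) p4@(3,0) -> at (0,0): 0 [-], cum=0
Step 1: p0@(1,4) p1@(3,0) p2@(1,2) p3@(4,4) p4@(2,0) -> at (0,0): 0 [-], cum=0
Step 2: p0@(1,3) p1@(2,0) p2@(1,1) p3@(3,4) p4@ESC -> at (0,0): 0 [-], cum=0
Step 3: p0@(1,2) p1@ESC p2@ESC p3@(2,4) p4@ESC -> at (0,0): 0 [-], cum=0
Step 4: p0@(1,1) p1@ESC p2@ESC p3@(1,4) p4@ESC -> at (0,0): 0 [-], cum=0
Step 5: p0@ESC p1@ESC p2@ESC p3@(1,3) p4@ESC -> at (0,0): 0 [-], cum=0
Step 6: p0@ESC p1@ESC p2@ESC p3@(1,2) p4@ESC -> at (0,0): 0 [-], cum=0
Step 7: p0@ESC p1@ESC p2@ESC p3@(1,1) p4@ESC -> at (0,0): 0 [-], cum=0
Step 8: p0@ESC p1@ESC p2@ESC p3@ESC p4@ESC -> at (0,0): 0 [-], cum=0
Total visits = 0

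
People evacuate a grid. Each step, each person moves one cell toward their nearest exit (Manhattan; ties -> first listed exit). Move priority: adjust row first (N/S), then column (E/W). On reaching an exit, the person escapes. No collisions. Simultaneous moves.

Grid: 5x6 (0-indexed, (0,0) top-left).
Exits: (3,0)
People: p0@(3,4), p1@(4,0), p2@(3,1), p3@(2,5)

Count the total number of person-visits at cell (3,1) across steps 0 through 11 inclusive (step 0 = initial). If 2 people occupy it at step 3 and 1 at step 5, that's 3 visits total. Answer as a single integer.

Step 0: p0@(3,4) p1@(4,0) p2@(3,1) p3@(2,5) -> at (3,1): 1 [p2], cum=1
Step 1: p0@(3,3) p1@ESC p2@ESC p3@(3,5) -> at (3,1): 0 [-], cum=1
Step 2: p0@(3,2) p1@ESC p2@ESC p3@(3,4) -> at (3,1): 0 [-], cum=1
Step 3: p0@(3,1) p1@ESC p2@ESC p3@(3,3) -> at (3,1): 1 [p0], cum=2
Step 4: p0@ESC p1@ESC p2@ESC p3@(3,2) -> at (3,1): 0 [-], cum=2
Step 5: p0@ESC p1@ESC p2@ESC p3@(3,1) -> at (3,1): 1 [p3], cum=3
Step 6: p0@ESC p1@ESC p2@ESC p3@ESC -> at (3,1): 0 [-], cum=3
Total visits = 3

Answer: 3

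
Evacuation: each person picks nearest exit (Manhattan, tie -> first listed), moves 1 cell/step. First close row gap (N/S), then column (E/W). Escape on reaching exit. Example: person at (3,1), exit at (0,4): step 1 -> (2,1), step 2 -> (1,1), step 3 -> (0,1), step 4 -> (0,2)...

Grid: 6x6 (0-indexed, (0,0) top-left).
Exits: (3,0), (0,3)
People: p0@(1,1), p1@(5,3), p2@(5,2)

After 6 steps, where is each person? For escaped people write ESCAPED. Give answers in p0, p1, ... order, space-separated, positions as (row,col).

Step 1: p0:(1,1)->(2,1) | p1:(5,3)->(4,3) | p2:(5,2)->(4,2)
Step 2: p0:(2,1)->(3,1) | p1:(4,3)->(3,3) | p2:(4,2)->(3,2)
Step 3: p0:(3,1)->(3,0)->EXIT | p1:(3,3)->(3,2) | p2:(3,2)->(3,1)
Step 4: p0:escaped | p1:(3,2)->(3,1) | p2:(3,1)->(3,0)->EXIT
Step 5: p0:escaped | p1:(3,1)->(3,0)->EXIT | p2:escaped

ESCAPED ESCAPED ESCAPED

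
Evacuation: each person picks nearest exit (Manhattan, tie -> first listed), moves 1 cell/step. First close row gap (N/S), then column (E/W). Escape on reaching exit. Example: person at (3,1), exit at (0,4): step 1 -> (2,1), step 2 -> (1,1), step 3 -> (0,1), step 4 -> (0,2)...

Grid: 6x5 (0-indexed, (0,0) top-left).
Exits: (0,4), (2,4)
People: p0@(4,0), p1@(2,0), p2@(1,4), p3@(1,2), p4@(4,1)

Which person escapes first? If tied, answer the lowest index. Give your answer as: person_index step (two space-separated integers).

Answer: 2 1

Derivation:
Step 1: p0:(4,0)->(3,0) | p1:(2,0)->(2,1) | p2:(1,4)->(0,4)->EXIT | p3:(1,2)->(0,2) | p4:(4,1)->(3,1)
Step 2: p0:(3,0)->(2,0) | p1:(2,1)->(2,2) | p2:escaped | p3:(0,2)->(0,3) | p4:(3,1)->(2,1)
Step 3: p0:(2,0)->(2,1) | p1:(2,2)->(2,3) | p2:escaped | p3:(0,3)->(0,4)->EXIT | p4:(2,1)->(2,2)
Step 4: p0:(2,1)->(2,2) | p1:(2,3)->(2,4)->EXIT | p2:escaped | p3:escaped | p4:(2,2)->(2,3)
Step 5: p0:(2,2)->(2,3) | p1:escaped | p2:escaped | p3:escaped | p4:(2,3)->(2,4)->EXIT
Step 6: p0:(2,3)->(2,4)->EXIT | p1:escaped | p2:escaped | p3:escaped | p4:escaped
Exit steps: [6, 4, 1, 3, 5]
First to escape: p2 at step 1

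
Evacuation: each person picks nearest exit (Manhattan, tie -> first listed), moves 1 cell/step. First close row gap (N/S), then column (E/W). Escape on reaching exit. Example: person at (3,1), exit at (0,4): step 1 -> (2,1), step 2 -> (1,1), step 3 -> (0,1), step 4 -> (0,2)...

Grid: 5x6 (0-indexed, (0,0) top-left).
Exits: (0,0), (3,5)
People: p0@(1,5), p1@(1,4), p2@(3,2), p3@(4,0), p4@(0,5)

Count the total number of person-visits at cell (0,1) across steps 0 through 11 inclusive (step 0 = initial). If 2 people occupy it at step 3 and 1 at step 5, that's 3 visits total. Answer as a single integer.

Answer: 0

Derivation:
Step 0: p0@(1,5) p1@(1,4) p2@(3,2) p3@(4,0) p4@(0,5) -> at (0,1): 0 [-], cum=0
Step 1: p0@(2,5) p1@(2,4) p2@(3,3) p3@(3,0) p4@(1,5) -> at (0,1): 0 [-], cum=0
Step 2: p0@ESC p1@(3,4) p2@(3,4) p3@(2,0) p4@(2,5) -> at (0,1): 0 [-], cum=0
Step 3: p0@ESC p1@ESC p2@ESC p3@(1,0) p4@ESC -> at (0,1): 0 [-], cum=0
Step 4: p0@ESC p1@ESC p2@ESC p3@ESC p4@ESC -> at (0,1): 0 [-], cum=0
Total visits = 0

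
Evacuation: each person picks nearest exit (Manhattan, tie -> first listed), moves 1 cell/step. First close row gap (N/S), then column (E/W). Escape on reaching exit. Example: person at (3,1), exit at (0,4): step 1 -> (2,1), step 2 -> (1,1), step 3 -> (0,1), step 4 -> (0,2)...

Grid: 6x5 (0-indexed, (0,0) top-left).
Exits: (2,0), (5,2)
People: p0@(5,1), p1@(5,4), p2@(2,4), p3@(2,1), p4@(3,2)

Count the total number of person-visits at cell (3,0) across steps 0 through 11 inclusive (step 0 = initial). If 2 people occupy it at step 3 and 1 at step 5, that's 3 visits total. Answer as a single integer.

Answer: 0

Derivation:
Step 0: p0@(5,1) p1@(5,4) p2@(2,4) p3@(2,1) p4@(3,2) -> at (3,0): 0 [-], cum=0
Step 1: p0@ESC p1@(5,3) p2@(2,3) p3@ESC p4@(4,2) -> at (3,0): 0 [-], cum=0
Step 2: p0@ESC p1@ESC p2@(2,2) p3@ESC p4@ESC -> at (3,0): 0 [-], cum=0
Step 3: p0@ESC p1@ESC p2@(2,1) p3@ESC p4@ESC -> at (3,0): 0 [-], cum=0
Step 4: p0@ESC p1@ESC p2@ESC p3@ESC p4@ESC -> at (3,0): 0 [-], cum=0
Total visits = 0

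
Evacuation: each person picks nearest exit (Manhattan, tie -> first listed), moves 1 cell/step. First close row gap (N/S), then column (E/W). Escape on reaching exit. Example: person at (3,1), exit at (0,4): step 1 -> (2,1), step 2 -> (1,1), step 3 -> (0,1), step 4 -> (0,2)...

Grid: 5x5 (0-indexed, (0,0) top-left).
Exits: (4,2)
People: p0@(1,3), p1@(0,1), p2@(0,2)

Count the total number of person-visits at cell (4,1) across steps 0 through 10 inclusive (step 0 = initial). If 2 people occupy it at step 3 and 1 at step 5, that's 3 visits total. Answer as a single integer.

Step 0: p0@(1,3) p1@(0,1) p2@(0,2) -> at (4,1): 0 [-], cum=0
Step 1: p0@(2,3) p1@(1,1) p2@(1,2) -> at (4,1): 0 [-], cum=0
Step 2: p0@(3,3) p1@(2,1) p2@(2,2) -> at (4,1): 0 [-], cum=0
Step 3: p0@(4,3) p1@(3,1) p2@(3,2) -> at (4,1): 0 [-], cum=0
Step 4: p0@ESC p1@(4,1) p2@ESC -> at (4,1): 1 [p1], cum=1
Step 5: p0@ESC p1@ESC p2@ESC -> at (4,1): 0 [-], cum=1
Total visits = 1

Answer: 1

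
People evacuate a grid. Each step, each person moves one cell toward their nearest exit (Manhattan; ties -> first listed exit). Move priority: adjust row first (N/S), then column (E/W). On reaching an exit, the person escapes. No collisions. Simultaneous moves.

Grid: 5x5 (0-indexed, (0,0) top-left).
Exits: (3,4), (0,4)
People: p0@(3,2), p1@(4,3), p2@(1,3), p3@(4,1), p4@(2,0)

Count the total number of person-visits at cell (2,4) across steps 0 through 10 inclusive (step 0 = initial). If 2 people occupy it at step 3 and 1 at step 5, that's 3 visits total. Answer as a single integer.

Step 0: p0@(3,2) p1@(4,3) p2@(1,3) p3@(4,1) p4@(2,0) -> at (2,4): 0 [-], cum=0
Step 1: p0@(3,3) p1@(3,3) p2@(0,3) p3@(3,1) p4@(3,0) -> at (2,4): 0 [-], cum=0
Step 2: p0@ESC p1@ESC p2@ESC p3@(3,2) p4@(3,1) -> at (2,4): 0 [-], cum=0
Step 3: p0@ESC p1@ESC p2@ESC p3@(3,3) p4@(3,2) -> at (2,4): 0 [-], cum=0
Step 4: p0@ESC p1@ESC p2@ESC p3@ESC p4@(3,3) -> at (2,4): 0 [-], cum=0
Step 5: p0@ESC p1@ESC p2@ESC p3@ESC p4@ESC -> at (2,4): 0 [-], cum=0
Total visits = 0

Answer: 0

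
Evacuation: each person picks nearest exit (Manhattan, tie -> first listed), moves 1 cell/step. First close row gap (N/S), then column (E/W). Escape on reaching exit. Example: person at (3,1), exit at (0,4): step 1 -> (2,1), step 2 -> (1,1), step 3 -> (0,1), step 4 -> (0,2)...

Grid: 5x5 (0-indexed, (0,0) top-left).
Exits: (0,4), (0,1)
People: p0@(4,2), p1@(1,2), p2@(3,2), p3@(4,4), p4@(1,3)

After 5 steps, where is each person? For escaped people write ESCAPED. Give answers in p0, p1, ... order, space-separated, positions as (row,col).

Step 1: p0:(4,2)->(3,2) | p1:(1,2)->(0,2) | p2:(3,2)->(2,2) | p3:(4,4)->(3,4) | p4:(1,3)->(0,3)
Step 2: p0:(3,2)->(2,2) | p1:(0,2)->(0,1)->EXIT | p2:(2,2)->(1,2) | p3:(3,4)->(2,4) | p4:(0,3)->(0,4)->EXIT
Step 3: p0:(2,2)->(1,2) | p1:escaped | p2:(1,2)->(0,2) | p3:(2,4)->(1,4) | p4:escaped
Step 4: p0:(1,2)->(0,2) | p1:escaped | p2:(0,2)->(0,1)->EXIT | p3:(1,4)->(0,4)->EXIT | p4:escaped
Step 5: p0:(0,2)->(0,1)->EXIT | p1:escaped | p2:escaped | p3:escaped | p4:escaped

ESCAPED ESCAPED ESCAPED ESCAPED ESCAPED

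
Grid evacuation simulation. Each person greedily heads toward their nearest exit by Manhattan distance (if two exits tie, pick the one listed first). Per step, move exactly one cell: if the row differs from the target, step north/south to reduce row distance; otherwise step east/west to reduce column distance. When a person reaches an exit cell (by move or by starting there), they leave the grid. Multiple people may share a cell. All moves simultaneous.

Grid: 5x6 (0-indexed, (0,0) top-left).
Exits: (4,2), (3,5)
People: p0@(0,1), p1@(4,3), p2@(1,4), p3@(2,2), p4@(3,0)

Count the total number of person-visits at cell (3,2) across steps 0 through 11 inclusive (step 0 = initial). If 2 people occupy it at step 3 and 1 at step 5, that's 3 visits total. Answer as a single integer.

Step 0: p0@(0,1) p1@(4,3) p2@(1,4) p3@(2,2) p4@(3,0) -> at (3,2): 0 [-], cum=0
Step 1: p0@(1,1) p1@ESC p2@(2,4) p3@(3,2) p4@(4,0) -> at (3,2): 1 [p3], cum=1
Step 2: p0@(2,1) p1@ESC p2@(3,4) p3@ESC p4@(4,1) -> at (3,2): 0 [-], cum=1
Step 3: p0@(3,1) p1@ESC p2@ESC p3@ESC p4@ESC -> at (3,2): 0 [-], cum=1
Step 4: p0@(4,1) p1@ESC p2@ESC p3@ESC p4@ESC -> at (3,2): 0 [-], cum=1
Step 5: p0@ESC p1@ESC p2@ESC p3@ESC p4@ESC -> at (3,2): 0 [-], cum=1
Total visits = 1

Answer: 1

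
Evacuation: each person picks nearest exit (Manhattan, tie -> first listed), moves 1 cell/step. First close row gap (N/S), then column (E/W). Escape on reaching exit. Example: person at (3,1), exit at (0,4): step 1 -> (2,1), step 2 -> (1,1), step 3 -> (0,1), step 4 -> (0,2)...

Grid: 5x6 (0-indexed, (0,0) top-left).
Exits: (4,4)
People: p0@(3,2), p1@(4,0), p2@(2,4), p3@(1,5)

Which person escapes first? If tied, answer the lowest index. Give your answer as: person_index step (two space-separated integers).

Step 1: p0:(3,2)->(4,2) | p1:(4,0)->(4,1) | p2:(2,4)->(3,4) | p3:(1,5)->(2,5)
Step 2: p0:(4,2)->(4,3) | p1:(4,1)->(4,2) | p2:(3,4)->(4,4)->EXIT | p3:(2,5)->(3,5)
Step 3: p0:(4,3)->(4,4)->EXIT | p1:(4,2)->(4,3) | p2:escaped | p3:(3,5)->(4,5)
Step 4: p0:escaped | p1:(4,3)->(4,4)->EXIT | p2:escaped | p3:(4,5)->(4,4)->EXIT
Exit steps: [3, 4, 2, 4]
First to escape: p2 at step 2

Answer: 2 2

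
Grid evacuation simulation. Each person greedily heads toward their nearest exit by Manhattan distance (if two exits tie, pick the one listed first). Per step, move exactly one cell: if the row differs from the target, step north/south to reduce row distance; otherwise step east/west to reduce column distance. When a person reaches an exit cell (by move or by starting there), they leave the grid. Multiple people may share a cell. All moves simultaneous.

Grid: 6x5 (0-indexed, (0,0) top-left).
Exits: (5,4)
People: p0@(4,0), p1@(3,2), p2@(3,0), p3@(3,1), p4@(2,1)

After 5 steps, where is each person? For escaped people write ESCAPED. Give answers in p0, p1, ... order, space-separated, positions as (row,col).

Step 1: p0:(4,0)->(5,0) | p1:(3,2)->(4,2) | p2:(3,0)->(4,0) | p3:(3,1)->(4,1) | p4:(2,1)->(3,1)
Step 2: p0:(5,0)->(5,1) | p1:(4,2)->(5,2) | p2:(4,0)->(5,0) | p3:(4,1)->(5,1) | p4:(3,1)->(4,1)
Step 3: p0:(5,1)->(5,2) | p1:(5,2)->(5,3) | p2:(5,0)->(5,1) | p3:(5,1)->(5,2) | p4:(4,1)->(5,1)
Step 4: p0:(5,2)->(5,3) | p1:(5,3)->(5,4)->EXIT | p2:(5,1)->(5,2) | p3:(5,2)->(5,3) | p4:(5,1)->(5,2)
Step 5: p0:(5,3)->(5,4)->EXIT | p1:escaped | p2:(5,2)->(5,3) | p3:(5,3)->(5,4)->EXIT | p4:(5,2)->(5,3)

ESCAPED ESCAPED (5,3) ESCAPED (5,3)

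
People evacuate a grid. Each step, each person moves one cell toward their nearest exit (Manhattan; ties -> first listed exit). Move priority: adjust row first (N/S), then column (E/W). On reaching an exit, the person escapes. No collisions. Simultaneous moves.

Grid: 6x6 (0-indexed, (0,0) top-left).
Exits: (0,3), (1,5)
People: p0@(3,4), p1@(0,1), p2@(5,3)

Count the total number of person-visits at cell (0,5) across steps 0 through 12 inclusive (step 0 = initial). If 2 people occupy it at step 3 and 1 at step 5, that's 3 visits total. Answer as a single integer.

Answer: 0

Derivation:
Step 0: p0@(3,4) p1@(0,1) p2@(5,3) -> at (0,5): 0 [-], cum=0
Step 1: p0@(2,4) p1@(0,2) p2@(4,3) -> at (0,5): 0 [-], cum=0
Step 2: p0@(1,4) p1@ESC p2@(3,3) -> at (0,5): 0 [-], cum=0
Step 3: p0@ESC p1@ESC p2@(2,3) -> at (0,5): 0 [-], cum=0
Step 4: p0@ESC p1@ESC p2@(1,3) -> at (0,5): 0 [-], cum=0
Step 5: p0@ESC p1@ESC p2@ESC -> at (0,5): 0 [-], cum=0
Total visits = 0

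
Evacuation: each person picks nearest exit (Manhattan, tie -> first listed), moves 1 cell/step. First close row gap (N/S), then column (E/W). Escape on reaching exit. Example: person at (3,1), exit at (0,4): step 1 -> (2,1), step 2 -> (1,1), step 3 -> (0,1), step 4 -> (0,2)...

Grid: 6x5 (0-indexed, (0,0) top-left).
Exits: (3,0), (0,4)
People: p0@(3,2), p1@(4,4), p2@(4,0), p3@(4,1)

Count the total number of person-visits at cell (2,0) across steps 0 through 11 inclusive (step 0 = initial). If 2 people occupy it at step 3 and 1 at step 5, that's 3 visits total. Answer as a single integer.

Step 0: p0@(3,2) p1@(4,4) p2@(4,0) p3@(4,1) -> at (2,0): 0 [-], cum=0
Step 1: p0@(3,1) p1@(3,4) p2@ESC p3@(3,1) -> at (2,0): 0 [-], cum=0
Step 2: p0@ESC p1@(2,4) p2@ESC p3@ESC -> at (2,0): 0 [-], cum=0
Step 3: p0@ESC p1@(1,4) p2@ESC p3@ESC -> at (2,0): 0 [-], cum=0
Step 4: p0@ESC p1@ESC p2@ESC p3@ESC -> at (2,0): 0 [-], cum=0
Total visits = 0

Answer: 0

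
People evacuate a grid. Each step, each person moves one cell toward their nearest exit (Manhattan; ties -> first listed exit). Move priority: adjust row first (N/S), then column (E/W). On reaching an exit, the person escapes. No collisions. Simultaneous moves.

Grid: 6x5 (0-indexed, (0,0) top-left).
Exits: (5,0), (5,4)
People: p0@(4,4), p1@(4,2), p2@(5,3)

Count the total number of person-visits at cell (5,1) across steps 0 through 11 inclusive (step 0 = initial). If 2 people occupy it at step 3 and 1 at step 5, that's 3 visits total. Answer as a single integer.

Answer: 1

Derivation:
Step 0: p0@(4,4) p1@(4,2) p2@(5,3) -> at (5,1): 0 [-], cum=0
Step 1: p0@ESC p1@(5,2) p2@ESC -> at (5,1): 0 [-], cum=0
Step 2: p0@ESC p1@(5,1) p2@ESC -> at (5,1): 1 [p1], cum=1
Step 3: p0@ESC p1@ESC p2@ESC -> at (5,1): 0 [-], cum=1
Total visits = 1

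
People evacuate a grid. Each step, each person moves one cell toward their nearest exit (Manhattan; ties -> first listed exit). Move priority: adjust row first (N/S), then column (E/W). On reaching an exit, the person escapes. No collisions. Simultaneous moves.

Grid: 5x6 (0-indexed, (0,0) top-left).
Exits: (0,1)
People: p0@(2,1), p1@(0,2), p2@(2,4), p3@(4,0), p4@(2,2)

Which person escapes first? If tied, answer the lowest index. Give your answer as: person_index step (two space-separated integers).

Step 1: p0:(2,1)->(1,1) | p1:(0,2)->(0,1)->EXIT | p2:(2,4)->(1,4) | p3:(4,0)->(3,0) | p4:(2,2)->(1,2)
Step 2: p0:(1,1)->(0,1)->EXIT | p1:escaped | p2:(1,4)->(0,4) | p3:(3,0)->(2,0) | p4:(1,2)->(0,2)
Step 3: p0:escaped | p1:escaped | p2:(0,4)->(0,3) | p3:(2,0)->(1,0) | p4:(0,2)->(0,1)->EXIT
Step 4: p0:escaped | p1:escaped | p2:(0,3)->(0,2) | p3:(1,0)->(0,0) | p4:escaped
Step 5: p0:escaped | p1:escaped | p2:(0,2)->(0,1)->EXIT | p3:(0,0)->(0,1)->EXIT | p4:escaped
Exit steps: [2, 1, 5, 5, 3]
First to escape: p1 at step 1

Answer: 1 1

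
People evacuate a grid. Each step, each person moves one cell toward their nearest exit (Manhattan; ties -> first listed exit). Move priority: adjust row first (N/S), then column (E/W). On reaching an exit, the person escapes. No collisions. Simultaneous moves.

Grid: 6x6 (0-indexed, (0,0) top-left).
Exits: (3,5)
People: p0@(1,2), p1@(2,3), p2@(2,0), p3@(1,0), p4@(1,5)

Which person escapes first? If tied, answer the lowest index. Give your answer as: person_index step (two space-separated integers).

Step 1: p0:(1,2)->(2,2) | p1:(2,3)->(3,3) | p2:(2,0)->(3,0) | p3:(1,0)->(2,0) | p4:(1,5)->(2,5)
Step 2: p0:(2,2)->(3,2) | p1:(3,3)->(3,4) | p2:(3,0)->(3,1) | p3:(2,0)->(3,0) | p4:(2,5)->(3,5)->EXIT
Step 3: p0:(3,2)->(3,3) | p1:(3,4)->(3,5)->EXIT | p2:(3,1)->(3,2) | p3:(3,0)->(3,1) | p4:escaped
Step 4: p0:(3,3)->(3,4) | p1:escaped | p2:(3,2)->(3,3) | p3:(3,1)->(3,2) | p4:escaped
Step 5: p0:(3,4)->(3,5)->EXIT | p1:escaped | p2:(3,3)->(3,4) | p3:(3,2)->(3,3) | p4:escaped
Step 6: p0:escaped | p1:escaped | p2:(3,4)->(3,5)->EXIT | p3:(3,3)->(3,4) | p4:escaped
Step 7: p0:escaped | p1:escaped | p2:escaped | p3:(3,4)->(3,5)->EXIT | p4:escaped
Exit steps: [5, 3, 6, 7, 2]
First to escape: p4 at step 2

Answer: 4 2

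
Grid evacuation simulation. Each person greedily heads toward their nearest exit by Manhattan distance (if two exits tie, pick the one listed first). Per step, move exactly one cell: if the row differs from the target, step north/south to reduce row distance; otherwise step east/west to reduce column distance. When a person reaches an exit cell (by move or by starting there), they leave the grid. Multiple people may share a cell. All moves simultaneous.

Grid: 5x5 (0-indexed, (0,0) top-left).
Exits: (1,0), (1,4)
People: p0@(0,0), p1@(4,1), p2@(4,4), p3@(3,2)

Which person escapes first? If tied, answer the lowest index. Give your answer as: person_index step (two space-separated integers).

Answer: 0 1

Derivation:
Step 1: p0:(0,0)->(1,0)->EXIT | p1:(4,1)->(3,1) | p2:(4,4)->(3,4) | p3:(3,2)->(2,2)
Step 2: p0:escaped | p1:(3,1)->(2,1) | p2:(3,4)->(2,4) | p3:(2,2)->(1,2)
Step 3: p0:escaped | p1:(2,1)->(1,1) | p2:(2,4)->(1,4)->EXIT | p3:(1,2)->(1,1)
Step 4: p0:escaped | p1:(1,1)->(1,0)->EXIT | p2:escaped | p3:(1,1)->(1,0)->EXIT
Exit steps: [1, 4, 3, 4]
First to escape: p0 at step 1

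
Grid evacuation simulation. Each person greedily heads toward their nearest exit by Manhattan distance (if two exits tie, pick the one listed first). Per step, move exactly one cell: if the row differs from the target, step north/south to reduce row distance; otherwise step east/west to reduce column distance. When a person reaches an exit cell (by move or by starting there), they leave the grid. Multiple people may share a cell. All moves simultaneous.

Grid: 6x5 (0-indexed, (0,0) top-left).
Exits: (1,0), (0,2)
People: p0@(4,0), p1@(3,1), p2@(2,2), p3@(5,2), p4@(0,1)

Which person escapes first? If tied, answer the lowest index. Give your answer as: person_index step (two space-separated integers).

Step 1: p0:(4,0)->(3,0) | p1:(3,1)->(2,1) | p2:(2,2)->(1,2) | p3:(5,2)->(4,2) | p4:(0,1)->(0,2)->EXIT
Step 2: p0:(3,0)->(2,0) | p1:(2,1)->(1,1) | p2:(1,2)->(0,2)->EXIT | p3:(4,2)->(3,2) | p4:escaped
Step 3: p0:(2,0)->(1,0)->EXIT | p1:(1,1)->(1,0)->EXIT | p2:escaped | p3:(3,2)->(2,2) | p4:escaped
Step 4: p0:escaped | p1:escaped | p2:escaped | p3:(2,2)->(1,2) | p4:escaped
Step 5: p0:escaped | p1:escaped | p2:escaped | p3:(1,2)->(0,2)->EXIT | p4:escaped
Exit steps: [3, 3, 2, 5, 1]
First to escape: p4 at step 1

Answer: 4 1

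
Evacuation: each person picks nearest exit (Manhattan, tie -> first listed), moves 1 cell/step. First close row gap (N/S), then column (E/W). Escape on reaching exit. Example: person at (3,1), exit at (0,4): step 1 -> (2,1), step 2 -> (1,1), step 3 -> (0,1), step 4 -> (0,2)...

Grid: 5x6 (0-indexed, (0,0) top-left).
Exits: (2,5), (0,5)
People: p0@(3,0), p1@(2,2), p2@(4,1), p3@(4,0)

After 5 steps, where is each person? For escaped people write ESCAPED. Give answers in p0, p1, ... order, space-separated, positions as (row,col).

Step 1: p0:(3,0)->(2,0) | p1:(2,2)->(2,3) | p2:(4,1)->(3,1) | p3:(4,0)->(3,0)
Step 2: p0:(2,0)->(2,1) | p1:(2,3)->(2,4) | p2:(3,1)->(2,1) | p3:(3,0)->(2,0)
Step 3: p0:(2,1)->(2,2) | p1:(2,4)->(2,5)->EXIT | p2:(2,1)->(2,2) | p3:(2,0)->(2,1)
Step 4: p0:(2,2)->(2,3) | p1:escaped | p2:(2,2)->(2,3) | p3:(2,1)->(2,2)
Step 5: p0:(2,3)->(2,4) | p1:escaped | p2:(2,3)->(2,4) | p3:(2,2)->(2,3)

(2,4) ESCAPED (2,4) (2,3)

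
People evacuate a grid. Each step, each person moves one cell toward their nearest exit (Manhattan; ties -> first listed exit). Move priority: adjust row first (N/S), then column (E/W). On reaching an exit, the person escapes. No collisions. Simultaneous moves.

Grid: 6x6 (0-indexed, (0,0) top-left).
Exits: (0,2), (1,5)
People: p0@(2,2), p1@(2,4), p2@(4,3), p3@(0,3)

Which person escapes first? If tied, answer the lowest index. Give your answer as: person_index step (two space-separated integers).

Answer: 3 1

Derivation:
Step 1: p0:(2,2)->(1,2) | p1:(2,4)->(1,4) | p2:(4,3)->(3,3) | p3:(0,3)->(0,2)->EXIT
Step 2: p0:(1,2)->(0,2)->EXIT | p1:(1,4)->(1,5)->EXIT | p2:(3,3)->(2,3) | p3:escaped
Step 3: p0:escaped | p1:escaped | p2:(2,3)->(1,3) | p3:escaped
Step 4: p0:escaped | p1:escaped | p2:(1,3)->(0,3) | p3:escaped
Step 5: p0:escaped | p1:escaped | p2:(0,3)->(0,2)->EXIT | p3:escaped
Exit steps: [2, 2, 5, 1]
First to escape: p3 at step 1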